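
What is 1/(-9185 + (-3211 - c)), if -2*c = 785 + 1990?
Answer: -2/22017 ≈ -9.0839e-5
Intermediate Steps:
c = -2775/2 (c = -(785 + 1990)/2 = -1/2*2775 = -2775/2 ≈ -1387.5)
1/(-9185 + (-3211 - c)) = 1/(-9185 + (-3211 - 1*(-2775/2))) = 1/(-9185 + (-3211 + 2775/2)) = 1/(-9185 - 3647/2) = 1/(-22017/2) = -2/22017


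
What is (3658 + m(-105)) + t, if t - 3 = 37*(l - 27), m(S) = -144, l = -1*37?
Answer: 1149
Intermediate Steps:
l = -37
t = -2365 (t = 3 + 37*(-37 - 27) = 3 + 37*(-64) = 3 - 2368 = -2365)
(3658 + m(-105)) + t = (3658 - 144) - 2365 = 3514 - 2365 = 1149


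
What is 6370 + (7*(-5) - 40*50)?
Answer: 4335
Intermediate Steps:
6370 + (7*(-5) - 40*50) = 6370 + (-35 - 2000) = 6370 - 2035 = 4335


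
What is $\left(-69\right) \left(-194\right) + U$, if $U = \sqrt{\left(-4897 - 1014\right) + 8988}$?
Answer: $13386 + \sqrt{3077} \approx 13441.0$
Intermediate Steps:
$U = \sqrt{3077}$ ($U = \sqrt{\left(-4897 - 1014\right) + 8988} = \sqrt{-5911 + 8988} = \sqrt{3077} \approx 55.471$)
$\left(-69\right) \left(-194\right) + U = \left(-69\right) \left(-194\right) + \sqrt{3077} = 13386 + \sqrt{3077}$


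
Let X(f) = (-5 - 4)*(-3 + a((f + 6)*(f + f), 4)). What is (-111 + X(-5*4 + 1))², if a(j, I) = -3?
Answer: 3249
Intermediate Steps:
X(f) = 54 (X(f) = (-5 - 4)*(-3 - 3) = -9*(-6) = 54)
(-111 + X(-5*4 + 1))² = (-111 + 54)² = (-57)² = 3249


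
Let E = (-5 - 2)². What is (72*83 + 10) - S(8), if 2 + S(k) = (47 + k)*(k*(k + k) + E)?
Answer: -3747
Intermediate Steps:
E = 49 (E = (-7)² = 49)
S(k) = -2 + (47 + k)*(49 + 2*k²) (S(k) = -2 + (47 + k)*(k*(k + k) + 49) = -2 + (47 + k)*(k*(2*k) + 49) = -2 + (47 + k)*(2*k² + 49) = -2 + (47 + k)*(49 + 2*k²))
(72*83 + 10) - S(8) = (72*83 + 10) - (2301 + 2*8³ + 49*8 + 94*8²) = (5976 + 10) - (2301 + 2*512 + 392 + 94*64) = 5986 - (2301 + 1024 + 392 + 6016) = 5986 - 1*9733 = 5986 - 9733 = -3747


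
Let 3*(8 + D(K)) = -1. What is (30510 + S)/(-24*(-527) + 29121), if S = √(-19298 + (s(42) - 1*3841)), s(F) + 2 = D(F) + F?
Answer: 1130/1547 + I*√207966/125307 ≈ 0.73045 + 0.0036393*I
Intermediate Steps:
D(K) = -25/3 (D(K) = -8 + (⅓)*(-1) = -8 - ⅓ = -25/3)
s(F) = -31/3 + F (s(F) = -2 + (-25/3 + F) = -31/3 + F)
S = I*√207966/3 (S = √(-19298 + ((-31/3 + 42) - 1*3841)) = √(-19298 + (95/3 - 3841)) = √(-19298 - 11428/3) = √(-69322/3) = I*√207966/3 ≈ 152.01*I)
(30510 + S)/(-24*(-527) + 29121) = (30510 + I*√207966/3)/(-24*(-527) + 29121) = (30510 + I*√207966/3)/(12648 + 29121) = (30510 + I*√207966/3)/41769 = (30510 + I*√207966/3)*(1/41769) = 1130/1547 + I*√207966/125307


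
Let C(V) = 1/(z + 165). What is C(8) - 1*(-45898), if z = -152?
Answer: 596675/13 ≈ 45898.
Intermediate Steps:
C(V) = 1/13 (C(V) = 1/(-152 + 165) = 1/13)
C(8) - 1*(-45898) = 1/13 - 1*(-45898) = 1/13 + 45898 = 596675/13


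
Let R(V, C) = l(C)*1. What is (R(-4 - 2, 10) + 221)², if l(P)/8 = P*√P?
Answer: 112841 + 35360*√10 ≈ 2.2466e+5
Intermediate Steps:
l(P) = 8*P^(3/2) (l(P) = 8*(P*√P) = 8*P^(3/2))
R(V, C) = 8*C^(3/2) (R(V, C) = (8*C^(3/2))*1 = 8*C^(3/2))
(R(-4 - 2, 10) + 221)² = (8*10^(3/2) + 221)² = (8*(10*√10) + 221)² = (80*√10 + 221)² = (221 + 80*√10)²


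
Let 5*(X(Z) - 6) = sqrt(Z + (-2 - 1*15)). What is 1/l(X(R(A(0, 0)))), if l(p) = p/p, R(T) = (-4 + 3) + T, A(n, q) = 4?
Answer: 1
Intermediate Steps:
R(T) = -1 + T
X(Z) = 6 + sqrt(-17 + Z)/5 (X(Z) = 6 + sqrt(Z + (-2 - 1*15))/5 = 6 + sqrt(Z + (-2 - 15))/5 = 6 + sqrt(Z - 17)/5 = 6 + sqrt(-17 + Z)/5)
l(p) = 1
1/l(X(R(A(0, 0)))) = 1/1 = 1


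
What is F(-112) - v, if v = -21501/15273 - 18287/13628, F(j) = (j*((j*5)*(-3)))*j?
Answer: 487370626437051/23126716 ≈ 2.1074e+7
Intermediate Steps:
F(j) = -15*j³ (F(j) = (j*((5*j)*(-3)))*j = (j*(-15*j))*j = (-15*j²)*j = -15*j³)
v = -63590331/23126716 (v = -21501*1/15273 - 18287*1/13628 = -2389/1697 - 18287/13628 = -63590331/23126716 ≈ -2.7496)
F(-112) - v = -15*(-112)³ - 1*(-63590331/23126716) = -15*(-1404928) + 63590331/23126716 = 21073920 + 63590331/23126716 = 487370626437051/23126716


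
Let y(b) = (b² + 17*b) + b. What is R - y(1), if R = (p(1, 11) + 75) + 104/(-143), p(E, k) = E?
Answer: 619/11 ≈ 56.273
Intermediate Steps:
y(b) = b² + 18*b
R = 828/11 (R = (1 + 75) + 104/(-143) = 76 + 104*(-1/143) = 76 - 8/11 = 828/11 ≈ 75.273)
R - y(1) = 828/11 - (18 + 1) = 828/11 - 19 = 619/11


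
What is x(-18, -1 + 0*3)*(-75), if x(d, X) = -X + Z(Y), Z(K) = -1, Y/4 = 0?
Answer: 0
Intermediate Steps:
Y = 0 (Y = 4*0 = 0)
x(d, X) = -1 - X (x(d, X) = -X - 1 = -1 - X)
x(-18, -1 + 0*3)*(-75) = (-1 - (-1 + 0*3))*(-75) = (-1 - (-1 + 0))*(-75) = (-1 - 1*(-1))*(-75) = (-1 + 1)*(-75) = 0*(-75) = 0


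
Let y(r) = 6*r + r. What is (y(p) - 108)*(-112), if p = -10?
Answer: 19936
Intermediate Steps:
y(r) = 7*r
(y(p) - 108)*(-112) = (7*(-10) - 108)*(-112) = (-70 - 108)*(-112) = -178*(-112) = 19936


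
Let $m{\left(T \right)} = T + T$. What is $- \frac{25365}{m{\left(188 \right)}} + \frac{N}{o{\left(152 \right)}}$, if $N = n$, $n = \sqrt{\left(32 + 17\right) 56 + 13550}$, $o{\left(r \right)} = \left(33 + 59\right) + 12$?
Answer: $- \frac{25365}{376} + \frac{\sqrt{16294}}{104} \approx -66.233$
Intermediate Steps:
$m{\left(T \right)} = 2 T$
$o{\left(r \right)} = 104$ ($o{\left(r \right)} = 92 + 12 = 104$)
$n = \sqrt{16294}$ ($n = \sqrt{49 \cdot 56 + 13550} = \sqrt{2744 + 13550} = \sqrt{16294} \approx 127.65$)
$N = \sqrt{16294} \approx 127.65$
$- \frac{25365}{m{\left(188 \right)}} + \frac{N}{o{\left(152 \right)}} = - \frac{25365}{2 \cdot 188} + \frac{\sqrt{16294}}{104} = - \frac{25365}{376} + \sqrt{16294} \cdot \frac{1}{104} = \left(-25365\right) \frac{1}{376} + \frac{\sqrt{16294}}{104} = - \frac{25365}{376} + \frac{\sqrt{16294}}{104}$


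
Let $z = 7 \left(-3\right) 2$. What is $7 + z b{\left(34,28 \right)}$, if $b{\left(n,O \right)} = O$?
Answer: $-1169$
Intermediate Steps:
$z = -42$ ($z = \left(-21\right) 2 = -42$)
$7 + z b{\left(34,28 \right)} = 7 - 1176 = -1169$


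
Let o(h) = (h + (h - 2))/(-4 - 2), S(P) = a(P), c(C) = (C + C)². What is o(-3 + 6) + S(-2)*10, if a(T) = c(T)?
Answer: 478/3 ≈ 159.33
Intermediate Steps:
c(C) = 4*C² (c(C) = (2*C)² = 4*C²)
a(T) = 4*T²
S(P) = 4*P²
o(h) = ⅓ - h/3 (o(h) = (h + (-2 + h))/(-6) = (-2 + 2*h)*(-⅙) = ⅓ - h/3)
o(-3 + 6) + S(-2)*10 = (⅓ - (-3 + 6)/3) + (4*(-2)²)*10 = (⅓ - ⅓*3) + (4*4)*10 = (⅓ - 1) + 16*10 = -⅔ + 160 = 478/3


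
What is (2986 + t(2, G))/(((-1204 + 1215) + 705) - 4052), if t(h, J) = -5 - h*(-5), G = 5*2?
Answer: -997/1112 ≈ -0.89658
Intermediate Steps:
G = 10
t(h, J) = -5 + 5*h
(2986 + t(2, G))/(((-1204 + 1215) + 705) - 4052) = (2986 + (-5 + 5*2))/(((-1204 + 1215) + 705) - 4052) = (2986 + (-5 + 10))/((11 + 705) - 4052) = (2986 + 5)/(716 - 4052) = 2991/(-3336) = 2991*(-1/3336) = -997/1112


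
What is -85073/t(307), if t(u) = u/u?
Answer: -85073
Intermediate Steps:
t(u) = 1
-85073/t(307) = -85073/1 = -85073*1 = -85073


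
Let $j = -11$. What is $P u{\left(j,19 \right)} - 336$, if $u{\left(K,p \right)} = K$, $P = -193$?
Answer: $1787$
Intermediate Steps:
$P u{\left(j,19 \right)} - 336 = \left(-193\right) \left(-11\right) - 336 = 2123 - 336 = 1787$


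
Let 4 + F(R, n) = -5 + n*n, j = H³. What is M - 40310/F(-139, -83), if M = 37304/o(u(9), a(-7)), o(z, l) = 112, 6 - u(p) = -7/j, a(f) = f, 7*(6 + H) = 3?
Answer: 1575855/4816 ≈ 327.21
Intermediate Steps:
H = -39/7 (H = -6 + (⅐)*3 = -6 + 3/7 = -39/7 ≈ -5.5714)
j = -59319/343 (j = (-39/7)³ = -59319/343 ≈ -172.94)
F(R, n) = -9 + n² (F(R, n) = -4 + (-5 + n*n) = -4 + (-5 + n²) = -9 + n²)
u(p) = 353513/59319 (u(p) = 6 - (-7)/(-59319/343) = 6 - (-7)*(-343)/59319 = 6 - 1*2401/59319 = 6 - 2401/59319 = 353513/59319)
M = 4663/14 (M = 37304/112 = 37304*(1/112) = 4663/14 ≈ 333.07)
M - 40310/F(-139, -83) = 4663/14 - 40310/(-9 + (-83)²) = 4663/14 - 40310/(-9 + 6889) = 4663/14 - 40310/6880 = 4663/14 - 40310*1/6880 = 4663/14 - 4031/688 = 1575855/4816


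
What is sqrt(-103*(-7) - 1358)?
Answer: 7*I*sqrt(13) ≈ 25.239*I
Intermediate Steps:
sqrt(-103*(-7) - 1358) = sqrt(721 - 1358) = sqrt(-637) = 7*I*sqrt(13)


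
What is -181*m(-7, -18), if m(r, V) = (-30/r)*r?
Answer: 5430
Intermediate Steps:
m(r, V) = -30
-181*m(-7, -18) = -181*(-30) = 5430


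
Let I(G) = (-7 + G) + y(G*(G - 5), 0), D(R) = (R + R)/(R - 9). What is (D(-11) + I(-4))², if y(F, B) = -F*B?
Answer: 9801/100 ≈ 98.010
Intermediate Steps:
D(R) = 2*R/(-9 + R) (D(R) = (2*R)/(-9 + R) = 2*R/(-9 + R))
y(F, B) = -B*F
I(G) = -7 + G (I(G) = (-7 + G) - 1*0*G*(G - 5) = (-7 + G) - 1*0*G*(-5 + G) = (-7 + G) + 0 = -7 + G)
(D(-11) + I(-4))² = (2*(-11)/(-9 - 11) + (-7 - 4))² = (2*(-11)/(-20) - 11)² = (2*(-11)*(-1/20) - 11)² = (11/10 - 11)² = (-99/10)² = 9801/100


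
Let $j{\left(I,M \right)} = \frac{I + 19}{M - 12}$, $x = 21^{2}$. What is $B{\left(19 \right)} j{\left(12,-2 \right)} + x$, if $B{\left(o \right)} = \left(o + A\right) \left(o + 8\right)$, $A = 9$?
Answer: $-1233$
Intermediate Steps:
$B{\left(o \right)} = \left(8 + o\right) \left(9 + o\right)$ ($B{\left(o \right)} = \left(o + 9\right) \left(o + 8\right) = \left(9 + o\right) \left(8 + o\right) = \left(8 + o\right) \left(9 + o\right)$)
$x = 441$
$j{\left(I,M \right)} = \frac{19 + I}{-12 + M}$
$B{\left(19 \right)} j{\left(12,-2 \right)} + x = \left(72 + 19^{2} + 17 \cdot 19\right) \frac{19 + 12}{-12 - 2} + 441 = \left(72 + 361 + 323\right) \frac{1}{-14} \cdot 31 + 441 = 756 \left(\left(- \frac{1}{14}\right) 31\right) + 441 = 756 \left(- \frac{31}{14}\right) + 441 = -1674 + 441 = -1233$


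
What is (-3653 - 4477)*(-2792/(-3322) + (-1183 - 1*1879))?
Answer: 41337684180/1661 ≈ 2.4887e+7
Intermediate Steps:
(-3653 - 4477)*(-2792/(-3322) + (-1183 - 1*1879)) = -8130*(-2792*(-1/3322) + (-1183 - 1879)) = -8130*(1396/1661 - 3062) = -8130*(-5084586/1661) = 41337684180/1661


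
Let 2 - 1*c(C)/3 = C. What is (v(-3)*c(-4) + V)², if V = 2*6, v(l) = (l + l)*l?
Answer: 112896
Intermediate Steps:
v(l) = 2*l² (v(l) = (2*l)*l = 2*l²)
c(C) = 6 - 3*C
V = 12
(v(-3)*c(-4) + V)² = ((2*(-3)²)*(6 - 3*(-4)) + 12)² = ((2*9)*(6 + 12) + 12)² = (18*18 + 12)² = (324 + 12)² = 336² = 112896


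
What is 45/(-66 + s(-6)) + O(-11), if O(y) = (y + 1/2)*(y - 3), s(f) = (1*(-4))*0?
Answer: 3219/22 ≈ 146.32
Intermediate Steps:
s(f) = 0 (s(f) = -4*0 = 0)
O(y) = (½ + y)*(-3 + y) (O(y) = (y + ½)*(-3 + y) = (½ + y)*(-3 + y))
45/(-66 + s(-6)) + O(-11) = 45/(-66 + 0) + (-3/2 + (-11)² - 5/2*(-11)) = 45/(-66) + (-3/2 + 121 + 55/2) = 45*(-1/66) + 147 = -15/22 + 147 = 3219/22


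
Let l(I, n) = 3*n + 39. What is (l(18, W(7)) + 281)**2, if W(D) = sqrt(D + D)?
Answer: 102526 + 1920*sqrt(14) ≈ 1.0971e+5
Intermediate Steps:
W(D) = sqrt(2)*sqrt(D) (W(D) = sqrt(2*D) = sqrt(2)*sqrt(D))
l(I, n) = 39 + 3*n
(l(18, W(7)) + 281)**2 = ((39 + 3*(sqrt(2)*sqrt(7))) + 281)**2 = ((39 + 3*sqrt(14)) + 281)**2 = (320 + 3*sqrt(14))**2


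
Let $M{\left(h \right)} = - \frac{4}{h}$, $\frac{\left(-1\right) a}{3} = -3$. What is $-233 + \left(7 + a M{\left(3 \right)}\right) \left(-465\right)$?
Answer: $2092$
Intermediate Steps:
$a = 9$ ($a = \left(-3\right) \left(-3\right) = 9$)
$-233 + \left(7 + a M{\left(3 \right)}\right) \left(-465\right) = -233 + \left(7 + 9 \left(- \frac{4}{3}\right)\right) \left(-465\right) = -233 + \left(7 - 12\right) \left(-465\right) = -233 - -2325 = -233 + 2325 = 2092$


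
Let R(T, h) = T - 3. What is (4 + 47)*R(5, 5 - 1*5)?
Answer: 102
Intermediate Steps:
R(T, h) = -3 + T
(4 + 47)*R(5, 5 - 1*5) = (4 + 47)*(-3 + 5) = 51*2 = 102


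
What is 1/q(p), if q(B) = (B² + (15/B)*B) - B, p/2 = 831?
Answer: 1/2760597 ≈ 3.6224e-7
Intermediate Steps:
p = 1662 (p = 2*831 = 1662)
q(B) = 15 + B² - B (q(B) = (B² + 15) - B = (15 + B²) - B = 15 + B² - B)
1/q(p) = 1/(15 + 1662² - 1*1662) = 1/(15 + 2762244 - 1662) = 1/2760597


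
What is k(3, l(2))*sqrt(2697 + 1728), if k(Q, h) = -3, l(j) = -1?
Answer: -15*sqrt(177) ≈ -199.56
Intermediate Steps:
k(3, l(2))*sqrt(2697 + 1728) = -3*sqrt(2697 + 1728) = -15*sqrt(177)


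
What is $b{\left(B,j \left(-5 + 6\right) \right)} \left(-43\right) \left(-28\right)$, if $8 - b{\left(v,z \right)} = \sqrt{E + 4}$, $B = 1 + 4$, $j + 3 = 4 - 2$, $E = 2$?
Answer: $9632 - 1204 \sqrt{6} \approx 6682.8$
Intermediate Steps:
$j = -1$ ($j = -3 + \left(4 - 2\right) = -3 + 2 = -1$)
$B = 5$
$b{\left(v,z \right)} = 8 - \sqrt{6}$ ($b{\left(v,z \right)} = 8 - \sqrt{2 + 4} = 8 - \sqrt{6}$)
$b{\left(B,j \left(-5 + 6\right) \right)} \left(-43\right) \left(-28\right) = \left(8 - \sqrt{6}\right) \left(-43\right) \left(-28\right) = \left(-344 + 43 \sqrt{6}\right) \left(-28\right) = 9632 - 1204 \sqrt{6}$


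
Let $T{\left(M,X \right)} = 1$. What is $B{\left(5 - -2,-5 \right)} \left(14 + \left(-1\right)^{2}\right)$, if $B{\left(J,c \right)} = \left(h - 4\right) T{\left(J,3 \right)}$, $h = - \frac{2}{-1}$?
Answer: $-30$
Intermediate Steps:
$h = 2$ ($h = \left(-2\right) \left(-1\right) = 2$)
$B{\left(J,c \right)} = -2$ ($B{\left(J,c \right)} = \left(2 - 4\right) 1 = \left(-2\right) 1 = -2$)
$B{\left(5 - -2,-5 \right)} \left(14 + \left(-1\right)^{2}\right) = - 2 \left(14 + \left(-1\right)^{2}\right) = - 2 \left(14 + 1\right) = \left(-2\right) 15 = -30$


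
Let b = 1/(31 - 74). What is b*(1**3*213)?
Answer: -213/43 ≈ -4.9535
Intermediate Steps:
b = -1/43 (b = 1/(-43) = -1/43 ≈ -0.023256)
b*(1**3*213) = -1**3*213/43 = -213/43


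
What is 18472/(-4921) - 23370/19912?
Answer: -12705743/2578604 ≈ -4.9274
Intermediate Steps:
18472/(-4921) - 23370/19912 = 18472*(-1/4921) - 23370*1/19912 = -18472/4921 - 615/524 = -12705743/2578604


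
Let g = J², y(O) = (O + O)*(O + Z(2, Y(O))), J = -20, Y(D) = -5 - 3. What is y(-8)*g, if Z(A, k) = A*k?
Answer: 153600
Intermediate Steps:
Y(D) = -8
y(O) = 2*O*(-16 + O) (y(O) = (O + O)*(O + 2*(-8)) = (2*O)*(O - 16) = (2*O)*(-16 + O) = 2*O*(-16 + O))
g = 400 (g = (-20)² = 400)
y(-8)*g = (2*(-8)*(-16 - 8))*400 = (2*(-8)*(-24))*400 = 384*400 = 153600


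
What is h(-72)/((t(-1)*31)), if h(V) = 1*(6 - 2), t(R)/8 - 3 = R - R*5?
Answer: 1/434 ≈ 0.0023041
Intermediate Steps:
t(R) = 24 - 32*R (t(R) = 24 + 8*(R - R*5) = 24 + 8*(R - 5*R) = 24 + 8*(-4*R) = 24 - 32*R)
h(V) = 4 (h(V) = 1*4 = 4)
h(-72)/((t(-1)*31)) = 4/(((24 - 32*(-1))*31)) = 4/(((24 + 32)*31)) = 4/((56*31)) = 4/1736 = 4*(1/1736) = 1/434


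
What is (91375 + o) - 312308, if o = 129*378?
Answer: -172171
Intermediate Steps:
o = 48762
(91375 + o) - 312308 = (91375 + 48762) - 312308 = 140137 - 312308 = -172171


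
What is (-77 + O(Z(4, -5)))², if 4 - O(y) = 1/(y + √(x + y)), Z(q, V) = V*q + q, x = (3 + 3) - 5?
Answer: 6*(28397*√15 + 213659*I)/(32*√15 + 241*I) ≈ 5320.4 - 2.0849*I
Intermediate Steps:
x = 1 (x = 6 - 5 = 1)
Z(q, V) = q + V*q
O(y) = 4 - 1/(y + √(1 + y))
(-77 + O(Z(4, -5)))² = (-77 + (-1 + 4*(4*(1 - 5)) + 4*√(1 + 4*(1 - 5)))/(4*(1 - 5) + √(1 + 4*(1 - 5))))² = (-77 + (-1 + 4*(4*(-4)) + 4*√(1 + 4*(-4)))/(4*(-4) + √(1 + 4*(-4))))² = (-77 + (-1 + 4*(-16) + 4*√(1 - 16))/(-16 + √(1 - 16)))² = (-77 + (-1 - 64 + 4*√(-15))/(-16 + √(-15)))² = (-77 + (-1 - 64 + 4*(I*√15))/(-16 + I*√15))² = (-77 + (-1 - 64 + 4*I*√15)/(-16 + I*√15))² = (-77 + (-65 + 4*I*√15)/(-16 + I*√15))²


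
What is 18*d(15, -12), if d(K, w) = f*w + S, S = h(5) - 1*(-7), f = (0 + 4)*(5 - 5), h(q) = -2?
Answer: 90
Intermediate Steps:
f = 0 (f = 4*0 = 0)
S = 5 (S = -2 - 1*(-7) = -2 + 7 = 5)
d(K, w) = 5 (d(K, w) = 0*w + 5 = 0 + 5 = 5)
18*d(15, -12) = 18*5 = 90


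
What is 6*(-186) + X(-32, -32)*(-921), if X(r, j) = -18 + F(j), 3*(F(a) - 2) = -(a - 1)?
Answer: 3489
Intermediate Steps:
F(a) = 7/3 - a/3 (F(a) = 2 + (-(a - 1))/3 = 2 + (-(-1 + a))/3 = 2 + (1 - a)/3 = 2 + (⅓ - a/3) = 7/3 - a/3)
X(r, j) = -47/3 - j/3 (X(r, j) = -18 + (7/3 - j/3) = -47/3 - j/3)
6*(-186) + X(-32, -32)*(-921) = 6*(-186) + (-47/3 - ⅓*(-32))*(-921) = -1116 + (-47/3 + 32/3)*(-921) = -1116 - 5*(-921) = -1116 + 4605 = 3489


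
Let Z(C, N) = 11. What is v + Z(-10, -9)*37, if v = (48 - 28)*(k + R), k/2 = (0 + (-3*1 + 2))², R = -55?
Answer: -653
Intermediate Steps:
k = 2 (k = 2*(0 + (-3*1 + 2))² = 2*(0 + (-3 + 2))² = 2*(0 - 1)² = 2*(-1)² = 2*1 = 2)
v = -1060 (v = (48 - 28)*(2 - 55) = 20*(-53) = -1060)
v + Z(-10, -9)*37 = -1060 + 11*37 = -1060 + 407 = -653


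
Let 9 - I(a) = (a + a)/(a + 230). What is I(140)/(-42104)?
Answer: -305/1557848 ≈ -0.00019578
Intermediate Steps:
I(a) = 9 - 2*a/(230 + a) (I(a) = 9 - (a + a)/(a + 230) = 9 - 2*a/(230 + a))
I(140)/(-42104) = ((2070 + 7*140)/(230 + 140))/(-42104) = ((2070 + 980)/370)*(-1/42104) = ((1/370)*3050)*(-1/42104) = (305/37)*(-1/42104) = -305/1557848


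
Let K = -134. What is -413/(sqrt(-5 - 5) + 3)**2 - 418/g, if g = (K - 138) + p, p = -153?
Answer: (2508*sqrt(10) + 175943*I)/(425*(I + 6*sqrt(10))) ≈ 2.1276 + 21.707*I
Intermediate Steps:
g = -425 (g = (-134 - 138) - 153 = -272 - 153 = -425)
-413/(sqrt(-5 - 5) + 3)**2 - 418/g = -413/(sqrt(-5 - 5) + 3)**2 - 418/(-425) = -413/(sqrt(-10) + 3)**2 - 418*(-1/425) = -413/(I*sqrt(10) + 3)**2 + 418/425 = -413/(3 + I*sqrt(10))**2 + 418/425 = 418/425 - 413/(3 + I*sqrt(10))**2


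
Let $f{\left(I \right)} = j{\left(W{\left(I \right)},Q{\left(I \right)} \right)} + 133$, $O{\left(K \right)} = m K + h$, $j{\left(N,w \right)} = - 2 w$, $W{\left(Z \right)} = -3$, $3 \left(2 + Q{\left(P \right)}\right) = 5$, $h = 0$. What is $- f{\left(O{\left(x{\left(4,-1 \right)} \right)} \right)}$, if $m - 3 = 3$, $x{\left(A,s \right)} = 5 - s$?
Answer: $- \frac{401}{3} \approx -133.67$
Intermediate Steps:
$Q{\left(P \right)} = - \frac{1}{3}$ ($Q{\left(P \right)} = -2 + \frac{1}{3} \cdot 5 = -2 + \frac{5}{3} = - \frac{1}{3}$)
$m = 6$ ($m = 3 + 3 = 6$)
$O{\left(K \right)} = 6 K$ ($O{\left(K \right)} = 6 K + 0 = 6 K$)
$f{\left(I \right)} = \frac{401}{3}$ ($f{\left(I \right)} = \left(-2\right) \left(- \frac{1}{3}\right) + 133 = \frac{2}{3} + 133 = \frac{401}{3}$)
$- f{\left(O{\left(x{\left(4,-1 \right)} \right)} \right)} = \left(-1\right) \frac{401}{3} = - \frac{401}{3}$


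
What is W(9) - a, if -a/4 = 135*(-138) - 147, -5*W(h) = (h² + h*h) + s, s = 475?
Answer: -376177/5 ≈ -75235.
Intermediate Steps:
W(h) = -95 - 2*h²/5 (W(h) = -((h² + h*h) + 475)/5 = -((h² + h²) + 475)/5 = -(2*h² + 475)/5 = -(475 + 2*h²)/5 = -95 - 2*h²/5)
a = 75108 (a = -4*(135*(-138) - 147) = -4*(-18630 - 147) = -4*(-18777) = 75108)
W(9) - a = (-95 - ⅖*9²) - 1*75108 = (-95 - ⅖*81) - 75108 = (-95 - 162/5) - 75108 = -637/5 - 75108 = -376177/5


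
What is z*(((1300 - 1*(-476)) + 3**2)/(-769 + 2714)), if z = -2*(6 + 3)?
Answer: -6426/389 ≈ -16.519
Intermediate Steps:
z = -18 (z = -2*9 = -18)
z*(((1300 - 1*(-476)) + 3**2)/(-769 + 2714)) = -18*((1300 - 1*(-476)) + 3**2)/(-769 + 2714) = -18*((1300 + 476) + 9)/1945 = -18*(1776 + 9)/1945 = -32130/1945 = -18*357/389 = -6426/389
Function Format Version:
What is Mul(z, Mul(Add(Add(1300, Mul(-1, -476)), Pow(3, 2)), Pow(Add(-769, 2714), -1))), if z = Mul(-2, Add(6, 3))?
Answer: Rational(-6426, 389) ≈ -16.519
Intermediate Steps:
z = -18 (z = Mul(-2, 9) = -18)
Mul(z, Mul(Add(Add(1300, Mul(-1, -476)), Pow(3, 2)), Pow(Add(-769, 2714), -1))) = Mul(-18, Mul(Add(Add(1300, Mul(-1, -476)), Pow(3, 2)), Pow(Add(-769, 2714), -1))) = Mul(-18, Mul(Add(Add(1300, 476), 9), Pow(1945, -1))) = Mul(-18, Mul(Add(1776, 9), Rational(1, 1945))) = Mul(-18, Mul(1785, Rational(1, 1945))) = Mul(-18, Rational(357, 389)) = Rational(-6426, 389)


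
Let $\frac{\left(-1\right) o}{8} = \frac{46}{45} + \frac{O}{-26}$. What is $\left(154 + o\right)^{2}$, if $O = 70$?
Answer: $\frac{9585584836}{342225} \approx 28010.0$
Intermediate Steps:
$o = \frac{7816}{585}$ ($o = - 8 \left(\frac{46}{45} + \frac{70}{-26}\right) = - 8 \left(46 \cdot \frac{1}{45} + 70 \left(- \frac{1}{26}\right)\right) = - 8 \left(\frac{46}{45} - \frac{35}{13}\right) = \left(-8\right) \left(- \frac{977}{585}\right) = \frac{7816}{585} \approx 13.361$)
$\left(154 + o\right)^{2} = \left(154 + \frac{7816}{585}\right)^{2} = \left(\frac{97906}{585}\right)^{2} = \frac{9585584836}{342225}$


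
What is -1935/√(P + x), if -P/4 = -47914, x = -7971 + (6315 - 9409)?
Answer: -645*√180591/60197 ≈ -4.5534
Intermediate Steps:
x = -11065 (x = -7971 - 3094 = -11065)
P = 191656 (P = -4*(-47914) = 191656)
-1935/√(P + x) = -1935/√(191656 - 11065) = -1935*√180591/180591 = -645*√180591/60197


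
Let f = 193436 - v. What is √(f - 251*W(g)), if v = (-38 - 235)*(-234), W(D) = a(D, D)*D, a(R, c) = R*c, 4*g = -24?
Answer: √183770 ≈ 428.68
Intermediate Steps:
g = -6 (g = (¼)*(-24) = -6)
W(D) = D³ (W(D) = (D*D)*D = D²*D = D³)
v = 63882 (v = -273*(-234) = 63882)
f = 129554 (f = 193436 - 1*63882 = 193436 - 63882 = 129554)
√(f - 251*W(g)) = √(129554 - 251*(-6)³) = √(129554 - 251*(-216)) = √(129554 + 54216) = √183770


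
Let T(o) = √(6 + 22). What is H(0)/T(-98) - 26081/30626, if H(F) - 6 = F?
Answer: -26081/30626 + 3*√7/7 ≈ 0.28230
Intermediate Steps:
H(F) = 6 + F
T(o) = 2*√7 (T(o) = √28 = 2*√7)
H(0)/T(-98) - 26081/30626 = (6 + 0)/((2*√7)) - 26081/30626 = 6*(√7/14) - 26081*1/30626 = 3*√7/7 - 26081/30626 = -26081/30626 + 3*√7/7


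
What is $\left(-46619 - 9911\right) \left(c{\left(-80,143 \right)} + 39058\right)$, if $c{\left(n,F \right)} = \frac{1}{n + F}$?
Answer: $- \frac{139100827150}{63} \approx -2.2079 \cdot 10^{9}$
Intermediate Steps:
$c{\left(n,F \right)} = \frac{1}{F + n}$
$\left(-46619 - 9911\right) \left(c{\left(-80,143 \right)} + 39058\right) = \left(-46619 - 9911\right) \left(\frac{1}{143 - 80} + 39058\right) = - 56530 \left(\frac{1}{63} + 39058\right) = \left(-56530\right) \frac{2460655}{63} = - \frac{139100827150}{63}$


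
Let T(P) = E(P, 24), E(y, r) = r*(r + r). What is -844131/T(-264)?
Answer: -281377/384 ≈ -732.75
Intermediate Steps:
E(y, r) = 2*r² (E(y, r) = r*(2*r) = 2*r²)
T(P) = 1152 (T(P) = 2*24² = 2*576 = 1152)
-844131/T(-264) = -844131/1152 = -844131*1/1152 = -281377/384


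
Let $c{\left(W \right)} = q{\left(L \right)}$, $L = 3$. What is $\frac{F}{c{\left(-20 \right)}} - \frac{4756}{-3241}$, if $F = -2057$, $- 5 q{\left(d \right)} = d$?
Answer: $\frac{33347953}{9723} \approx 3429.8$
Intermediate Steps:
$q{\left(d \right)} = - \frac{d}{5}$
$c{\left(W \right)} = - \frac{3}{5}$ ($c{\left(W \right)} = \left(- \frac{1}{5}\right) 3 = - \frac{3}{5}$)
$\frac{F}{c{\left(-20 \right)}} - \frac{4756}{-3241} = - \frac{2057}{- \frac{3}{5}} - \frac{4756}{-3241} = \left(-2057\right) \left(- \frac{5}{3}\right) - - \frac{4756}{3241} = \frac{10285}{3} + \frac{4756}{3241} = \frac{33347953}{9723}$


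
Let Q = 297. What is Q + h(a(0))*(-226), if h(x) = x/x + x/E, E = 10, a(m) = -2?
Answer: 581/5 ≈ 116.20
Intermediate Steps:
h(x) = 1 + x/10 (h(x) = x/x + x/10 = 1 + x*(⅒) = 1 + x/10)
Q + h(a(0))*(-226) = 297 + (1 + (⅒)*(-2))*(-226) = 297 + (1 - ⅕)*(-226) = 297 + (⅘)*(-226) = 297 - 904/5 = 581/5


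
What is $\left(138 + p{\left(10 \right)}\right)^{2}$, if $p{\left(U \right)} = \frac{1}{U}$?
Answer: $\frac{1907161}{100} \approx 19072.0$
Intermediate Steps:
$\left(138 + p{\left(10 \right)}\right)^{2} = \left(138 + \frac{1}{10}\right)^{2} = \left(\frac{1381}{10}\right)^{2} = \frac{1907161}{100}$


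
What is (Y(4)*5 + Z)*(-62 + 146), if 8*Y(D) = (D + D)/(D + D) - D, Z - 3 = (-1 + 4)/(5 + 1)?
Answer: 273/2 ≈ 136.50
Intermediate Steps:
Z = 7/2 (Z = 3 + (-1 + 4)/(5 + 1) = 3 + 3/6 = 3 + 3*(1/6) = 3 + 1/2 = 7/2 ≈ 3.5000)
Y(D) = 1/8 - D/8 (Y(D) = ((D + D)/(D + D) - D)/8 = ((2*D)/((2*D)) - D)/8 = ((2*D)*(1/(2*D)) - D)/8 = (1 - D)/8 = 1/8 - D/8)
(Y(4)*5 + Z)*(-62 + 146) = ((1/8 - 1/8*4)*5 + 7/2)*(-62 + 146) = ((1/8 - 1/2)*5 + 7/2)*84 = (-3/8*5 + 7/2)*84 = (-15/8 + 7/2)*84 = (13/8)*84 = 273/2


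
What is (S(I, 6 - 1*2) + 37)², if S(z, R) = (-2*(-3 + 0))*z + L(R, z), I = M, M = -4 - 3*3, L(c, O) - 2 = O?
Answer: 2704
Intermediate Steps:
L(c, O) = 2 + O
M = -13 (M = -4 - 9 = -13)
I = -13
S(z, R) = 2 + 7*z (S(z, R) = (-2*(-3 + 0))*z + (2 + z) = (-2*(-3))*z + (2 + z) = 6*z + (2 + z) = 2 + 7*z)
(S(I, 6 - 1*2) + 37)² = ((2 + 7*(-13)) + 37)² = ((2 - 91) + 37)² = (-89 + 37)² = (-52)² = 2704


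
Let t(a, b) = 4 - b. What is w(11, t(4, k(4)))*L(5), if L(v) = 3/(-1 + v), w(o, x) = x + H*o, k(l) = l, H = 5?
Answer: 165/4 ≈ 41.250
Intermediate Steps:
w(o, x) = x + 5*o
L(v) = 3/(-1 + v)
w(11, t(4, k(4)))*L(5) = ((4 - 1*4) + 5*11)*(3/(-1 + 5)) = ((4 - 4) + 55)*(3/4) = (0 + 55)*(3*(¼)) = 55*(¾) = 165/4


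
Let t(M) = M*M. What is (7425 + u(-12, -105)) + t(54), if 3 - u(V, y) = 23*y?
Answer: 12759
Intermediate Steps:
u(V, y) = 3 - 23*y
t(M) = M**2
(7425 + u(-12, -105)) + t(54) = (7425 + (3 - 23*(-105))) + 54**2 = (7425 + (3 + 2415)) + 2916 = (7425 + 2418) + 2916 = 9843 + 2916 = 12759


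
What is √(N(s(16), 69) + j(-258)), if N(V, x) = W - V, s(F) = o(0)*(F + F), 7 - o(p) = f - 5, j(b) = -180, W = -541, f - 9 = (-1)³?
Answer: I*√849 ≈ 29.138*I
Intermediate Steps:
f = 8 (f = 9 + (-1)³ = 9 - 1 = 8)
o(p) = 4 (o(p) = 7 - (8 - 5) = 7 - 1*3 = 7 - 3 = 4)
s(F) = 8*F (s(F) = 4*(F + F) = 4*(2*F) = 8*F)
N(V, x) = -541 - V
√(N(s(16), 69) + j(-258)) = √((-541 - 8*16) - 180) = √((-541 - 1*128) - 180) = √((-541 - 128) - 180) = √(-669 - 180) = √(-849) = I*√849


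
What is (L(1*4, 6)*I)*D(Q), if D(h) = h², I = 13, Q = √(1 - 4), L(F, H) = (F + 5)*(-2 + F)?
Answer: -702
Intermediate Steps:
L(F, H) = (-2 + F)*(5 + F) (L(F, H) = (5 + F)*(-2 + F) = (-2 + F)*(5 + F))
Q = I*√3 (Q = √(-3) = I*√3 ≈ 1.732*I)
(L(1*4, 6)*I)*D(Q) = ((-10 + (1*4)² + 3*(1*4))*13)*(I*√3)² = ((-10 + 4² + 3*4)*13)*(-3) = ((-10 + 16 + 12)*13)*(-3) = (18*13)*(-3) = 234*(-3) = -702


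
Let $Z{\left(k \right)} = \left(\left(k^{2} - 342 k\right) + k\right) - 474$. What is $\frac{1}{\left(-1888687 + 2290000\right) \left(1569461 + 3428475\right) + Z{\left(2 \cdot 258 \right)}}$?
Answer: $\frac{1}{2005736779794} \approx 4.9857 \cdot 10^{-13}$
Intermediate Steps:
$Z{\left(k \right)} = -474 + k^{2} - 341 k$ ($Z{\left(k \right)} = \left(k^{2} - 341 k\right) - 474 = -474 + k^{2} - 341 k$)
$\frac{1}{\left(-1888687 + 2290000\right) \left(1569461 + 3428475\right) + Z{\left(2 \cdot 258 \right)}} = \frac{1}{\left(-1888687 + 2290000\right) \left(1569461 + 3428475\right) - \left(474 - 266256 + 341 \cdot 2 \cdot 258\right)} = \frac{1}{401313 \cdot 4997936 - \left(176430 - 266256\right)} = \frac{1}{2005736689968 - -89826} = \frac{1}{2005736689968 + 89826} = \frac{1}{2005736779794}$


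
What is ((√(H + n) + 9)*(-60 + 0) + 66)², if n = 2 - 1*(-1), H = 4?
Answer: 249876 + 56880*√7 ≈ 4.0037e+5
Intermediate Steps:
n = 3 (n = 2 + 1 = 3)
((√(H + n) + 9)*(-60 + 0) + 66)² = ((√(4 + 3) + 9)*(-60 + 0) + 66)² = ((√7 + 9)*(-60) + 66)² = ((9 + √7)*(-60) + 66)² = ((-540 - 60*√7) + 66)² = (-474 - 60*√7)²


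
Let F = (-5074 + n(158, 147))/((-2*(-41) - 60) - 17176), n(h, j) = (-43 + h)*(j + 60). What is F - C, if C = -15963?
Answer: 273810571/17154 ≈ 15962.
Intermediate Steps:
n(h, j) = (-43 + h)*(60 + j)
F = -18731/17154 (F = (-5074 + (-2580 - 43*147 + 60*158 + 158*147))/((-2*(-41) - 60) - 17176) = (-5074 + (-2580 - 6321 + 9480 + 23226))/((82 - 60) - 17176) = (-5074 + 23805)/(22 - 17176) = 18731/(-17154) = 18731*(-1/17154) = -18731/17154 ≈ -1.0919)
F - C = -18731/17154 - 1*(-15963) = -18731/17154 + 15963 = 273810571/17154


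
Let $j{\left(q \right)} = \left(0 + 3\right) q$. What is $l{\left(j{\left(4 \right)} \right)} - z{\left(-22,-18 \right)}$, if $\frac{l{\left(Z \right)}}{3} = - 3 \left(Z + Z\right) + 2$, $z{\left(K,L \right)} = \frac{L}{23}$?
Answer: $- \frac{4812}{23} \approx -209.22$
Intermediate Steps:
$z{\left(K,L \right)} = \frac{L}{23}$ ($z{\left(K,L \right)} = L \frac{1}{23} = \frac{L}{23}$)
$j{\left(q \right)} = 3 q$
$l{\left(Z \right)} = 6 - 18 Z$ ($l{\left(Z \right)} = 3 \left(- 3 \left(Z + Z\right) + 2\right) = 3 \left(- 3 \cdot 2 Z + 2\right) = 3 \left(- 6 Z + 2\right) = 3 \left(2 - 6 Z\right) = 6 - 18 Z$)
$l{\left(j{\left(4 \right)} \right)} - z{\left(-22,-18 \right)} = \left(6 - 18 \cdot 3 \cdot 4\right) - \frac{1}{23} \left(-18\right) = \left(6 - 216\right) - - \frac{18}{23} = \left(6 - 216\right) + \frac{18}{23} = -210 + \frac{18}{23} = - \frac{4812}{23}$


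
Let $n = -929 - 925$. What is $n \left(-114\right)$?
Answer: $211356$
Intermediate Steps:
$n = -1854$ ($n = -929 - 925 = -1854$)
$n \left(-114\right) = \left(-1854\right) \left(-114\right) = 211356$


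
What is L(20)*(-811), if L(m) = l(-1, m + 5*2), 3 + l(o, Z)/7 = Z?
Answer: -153279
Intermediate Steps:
l(o, Z) = -21 + 7*Z
L(m) = 49 + 7*m (L(m) = -21 + 7*(m + 5*2) = -21 + 7*(m + 10) = -21 + 7*(10 + m) = -21 + (70 + 7*m) = 49 + 7*m)
L(20)*(-811) = (49 + 7*20)*(-811) = (49 + 140)*(-811) = 189*(-811) = -153279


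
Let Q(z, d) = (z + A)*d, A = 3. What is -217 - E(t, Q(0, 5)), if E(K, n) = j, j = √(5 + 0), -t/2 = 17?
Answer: -217 - √5 ≈ -219.24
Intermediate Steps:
t = -34 (t = -2*17 = -34)
j = √5 ≈ 2.2361
Q(z, d) = d*(3 + z) (Q(z, d) = (z + 3)*d = (3 + z)*d = d*(3 + z))
E(K, n) = √5
-217 - E(t, Q(0, 5)) = -217 - √5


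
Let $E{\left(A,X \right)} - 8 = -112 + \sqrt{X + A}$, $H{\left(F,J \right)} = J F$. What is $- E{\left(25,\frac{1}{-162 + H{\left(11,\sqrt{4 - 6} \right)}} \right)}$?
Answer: $104 - \sqrt{\frac{4049 - 275 i \sqrt{2}}{162 - 11 i \sqrt{2}}} \approx 99.001 + 5.8741 \cdot 10^{-5} i$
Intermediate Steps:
$H{\left(F,J \right)} = F J$
$E{\left(A,X \right)} = -104 + \sqrt{A + X}$ ($E{\left(A,X \right)} = 8 + \left(-112 + \sqrt{X + A}\right) = 8 + \left(-112 + \sqrt{A + X}\right) = -104 + \sqrt{A + X}$)
$- E{\left(25,\frac{1}{-162 + H{\left(11,\sqrt{4 - 6} \right)}} \right)} = - (-104 + \sqrt{25 + \frac{1}{-162 + 11 \sqrt{4 - 6}}}) = - (-104 + \sqrt{25 + \frac{1}{-162 + 11 \sqrt{-2}}}) = - (-104 + \sqrt{25 + \frac{1}{-162 + 11 i \sqrt{2}}}) = 104 - \sqrt{25 + \frac{1}{-162 + 11 i \sqrt{2}}}$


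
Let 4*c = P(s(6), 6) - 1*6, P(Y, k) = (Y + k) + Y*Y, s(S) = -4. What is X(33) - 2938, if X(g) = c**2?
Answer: -2929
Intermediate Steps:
P(Y, k) = Y + k + Y**2 (P(Y, k) = (Y + k) + Y**2 = Y + k + Y**2)
c = 3 (c = ((-4 + 6 + (-4)**2) - 1*6)/4 = ((-4 + 6 + 16) - 6)/4 = (18 - 6)/4 = (1/4)*12 = 3)
X(g) = 9 (X(g) = 3**2 = 9)
X(33) - 2938 = 9 - 2938 = -2929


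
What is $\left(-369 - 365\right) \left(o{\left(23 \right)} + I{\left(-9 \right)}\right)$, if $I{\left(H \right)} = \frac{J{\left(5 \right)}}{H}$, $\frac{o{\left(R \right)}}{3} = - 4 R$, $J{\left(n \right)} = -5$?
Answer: $\frac{1819586}{9} \approx 2.0218 \cdot 10^{5}$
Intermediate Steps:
$o{\left(R \right)} = - 12 R$ ($o{\left(R \right)} = 3 \left(- 4 R\right) = - 12 R$)
$I{\left(H \right)} = - \frac{5}{H}$
$\left(-369 - 365\right) \left(o{\left(23 \right)} + I{\left(-9 \right)}\right) = \left(-369 - 365\right) \left(\left(-12\right) 23 - \frac{5}{-9}\right) = - 734 \left(-276 - - \frac{5}{9}\right) = - 734 \left(-276 + \frac{5}{9}\right) = \left(-734\right) \left(- \frac{2479}{9}\right) = \frac{1819586}{9}$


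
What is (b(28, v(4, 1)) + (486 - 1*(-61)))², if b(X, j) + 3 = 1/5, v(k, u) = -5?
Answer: 7403841/25 ≈ 2.9615e+5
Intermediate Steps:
b(X, j) = -14/5 (b(X, j) = -3 + 1/5 = -3 + ⅕ = -14/5)
(b(28, v(4, 1)) + (486 - 1*(-61)))² = (-14/5 + (486 - 1*(-61)))² = (-14/5 + (486 + 61))² = (-14/5 + 547)² = (2721/5)² = 7403841/25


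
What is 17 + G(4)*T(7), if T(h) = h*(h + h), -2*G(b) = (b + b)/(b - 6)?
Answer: 213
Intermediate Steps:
G(b) = -b/(-6 + b) (G(b) = -(b + b)/(2*(b - 6)) = -2*b/(2*(-6 + b)) = -b/(-6 + b))
T(h) = 2*h² (T(h) = h*(2*h) = 2*h²)
17 + G(4)*T(7) = 17 + (-1*4/(-6 + 4))*(2*7²) = 17 + (-1*4/(-2))*(2*49) = 17 - 1*4*(-½)*98 = 17 + 2*98 = 17 + 196 = 213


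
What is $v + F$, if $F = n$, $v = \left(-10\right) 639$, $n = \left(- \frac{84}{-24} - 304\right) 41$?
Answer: $- \frac{37421}{2} \approx -18711.0$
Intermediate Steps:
$n = - \frac{24641}{2}$ ($n = \left(\left(-84\right) \left(- \frac{1}{24}\right) - 304\right) 41 = \left(\frac{7}{2} - 304\right) 41 = \left(- \frac{601}{2}\right) 41 = - \frac{24641}{2} \approx -12321.0$)
$v = -6390$
$F = - \frac{24641}{2} \approx -12321.0$
$v + F = -6390 - \frac{24641}{2} = - \frac{37421}{2}$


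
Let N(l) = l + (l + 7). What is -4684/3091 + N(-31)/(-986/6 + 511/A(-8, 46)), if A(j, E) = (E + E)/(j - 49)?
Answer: -4750568/3390827 ≈ -1.4010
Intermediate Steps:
A(j, E) = 2*E/(-49 + j) (A(j, E) = (2*E)/(-49 + j) = 2*E/(-49 + j))
N(l) = 7 + 2*l (N(l) = l + (7 + l) = 7 + 2*l)
-4684/3091 + N(-31)/(-986/6 + 511/A(-8, 46)) = -4684/3091 + (7 + 2*(-31))/(-986/6 + 511/((2*46/(-49 - 8)))) = -4684*1/3091 + (7 - 62)/(-986*⅙ + 511/((2*46/(-57)))) = -4684/3091 - 55/(-493/3 + 511/((2*46*(-1/57)))) = -4684/3091 - 55/(-493/3 + 511/(-92/57)) = -4684/3091 - 55/(-493/3 + 511*(-57/92)) = -4684/3091 - 55/(-493/3 - 29127/92) = -4684/3091 - 55/(-132737/276) = -4684/3091 - 55*(-276/132737) = -4684/3091 + 1380/12067 = -4750568/3390827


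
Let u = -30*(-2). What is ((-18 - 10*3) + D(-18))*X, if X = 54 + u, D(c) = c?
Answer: -7524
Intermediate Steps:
u = 60
X = 114 (X = 54 + 60 = 114)
((-18 - 10*3) + D(-18))*X = ((-18 - 10*3) - 18)*114 = ((-18 - 30) - 18)*114 = (-48 - 18)*114 = -66*114 = -7524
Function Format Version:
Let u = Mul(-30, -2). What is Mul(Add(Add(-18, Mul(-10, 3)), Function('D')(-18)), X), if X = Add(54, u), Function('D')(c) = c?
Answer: -7524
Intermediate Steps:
u = 60
X = 114 (X = Add(54, 60) = 114)
Mul(Add(Add(-18, Mul(-10, 3)), Function('D')(-18)), X) = Mul(Add(Add(-18, Mul(-10, 3)), -18), 114) = Mul(Add(Add(-18, -30), -18), 114) = Mul(Add(-48, -18), 114) = Mul(-66, 114) = -7524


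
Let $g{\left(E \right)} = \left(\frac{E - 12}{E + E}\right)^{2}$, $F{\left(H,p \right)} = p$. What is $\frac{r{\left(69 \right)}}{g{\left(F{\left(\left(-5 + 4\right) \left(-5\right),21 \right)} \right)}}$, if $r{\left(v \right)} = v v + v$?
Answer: $\frac{315560}{3} \approx 1.0519 \cdot 10^{5}$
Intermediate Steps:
$g{\left(E \right)} = \frac{\left(-12 + E\right)^{2}}{4 E^{2}}$ ($g{\left(E \right)} = \left(\frac{-12 + E}{2 E}\right)^{2} = \frac{\left(-12 + E\right)^{2}}{4 E^{2}}$)
$r{\left(v \right)} = v + v^{2}$ ($r{\left(v \right)} = v^{2} + v = v + v^{2}$)
$\frac{r{\left(69 \right)}}{g{\left(F{\left(\left(-5 + 4\right) \left(-5\right),21 \right)} \right)}} = \frac{69 \left(1 + 69\right)}{\frac{1}{4} \cdot \frac{1}{441} \left(-12 + 21\right)^{2}} = \frac{69 \cdot 70}{\frac{1}{4} \cdot \frac{1}{441} \cdot 9^{2}} = \frac{4830}{\frac{1}{4} \cdot \frac{1}{441} \cdot 81} = \frac{4830}{\frac{9}{196}} = 4830 \cdot \frac{196}{9} = \frac{315560}{3}$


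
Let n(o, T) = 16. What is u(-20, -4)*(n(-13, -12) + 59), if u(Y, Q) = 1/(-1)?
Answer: -75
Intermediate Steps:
u(Y, Q) = -1
u(-20, -4)*(n(-13, -12) + 59) = -(16 + 59) = -1*75 = -75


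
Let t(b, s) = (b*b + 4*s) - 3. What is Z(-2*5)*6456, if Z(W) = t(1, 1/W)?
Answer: -77472/5 ≈ -15494.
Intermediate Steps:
t(b, s) = -3 + b² + 4*s (t(b, s) = (b² + 4*s) - 3 = -3 + b² + 4*s)
Z(W) = -2 + 4/W (Z(W) = -3 + 1² + 4/W = -3 + 1 + 4/W = -2 + 4/W)
Z(-2*5)*6456 = (-2 + 4/((-2*5)))*6456 = (-2 + 4/(-10))*6456 = (-2 + 4*(-⅒))*6456 = (-2 - ⅖)*6456 = -12/5*6456 = -77472/5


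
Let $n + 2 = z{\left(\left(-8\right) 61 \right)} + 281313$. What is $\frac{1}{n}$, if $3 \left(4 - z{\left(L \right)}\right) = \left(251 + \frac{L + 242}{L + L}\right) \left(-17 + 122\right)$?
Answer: $\frac{488}{132990335} \approx 3.6694 \cdot 10^{-6}$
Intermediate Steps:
$z{\left(L \right)} = -8781 - \frac{35 \left(242 + L\right)}{2 L}$ ($z{\left(L \right)} = 4 - \frac{\left(251 + \frac{L + 242}{L + L}\right) \left(-17 + 122\right)}{3} = 4 - \frac{\left(251 + \frac{242 + L}{2 L}\right) 105}{3} = 4 - \frac{26355 + \frac{105 \left(242 + L\right)}{2 L}}{3} = 4 - \left(8785 + \frac{35 \left(242 + L\right)}{2 L}\right) = -8781 - \frac{35 \left(242 + L\right)}{2 L}$)
$n = \frac{132990335}{488}$ ($n = -2 + \left(\left(- \frac{17597}{2} - \frac{4235}{\left(-8\right) 61}\right) + 281313\right) = -2 + \left(\left(- \frac{17597}{2} - \frac{4235}{-488}\right) + 281313\right) = -2 + \left(\left(- \frac{17597}{2} - - \frac{4235}{488}\right) + 281313\right) = -2 + \left(\left(- \frac{17597}{2} + \frac{4235}{488}\right) + 281313\right) = -2 + \left(- \frac{4289433}{488} + 281313\right) = -2 + \frac{132991311}{488} = \frac{132990335}{488} \approx 2.7252 \cdot 10^{5}$)
$\frac{1}{n} = \frac{1}{\frac{132990335}{488}} = \frac{488}{132990335}$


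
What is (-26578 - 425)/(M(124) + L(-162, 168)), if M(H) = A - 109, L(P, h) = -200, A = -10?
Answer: 27003/319 ≈ 84.649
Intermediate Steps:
M(H) = -119 (M(H) = -10 - 109 = -119)
(-26578 - 425)/(M(124) + L(-162, 168)) = (-26578 - 425)/(-119 - 200) = -27003/(-319) = -27003*(-1/319) = 27003/319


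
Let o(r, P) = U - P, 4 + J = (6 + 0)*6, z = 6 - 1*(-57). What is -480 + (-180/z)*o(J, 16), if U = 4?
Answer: -3120/7 ≈ -445.71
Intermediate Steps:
z = 63 (z = 6 + 57 = 63)
J = 32 (J = -4 + (6 + 0)*6 = -4 + 6*6 = -4 + 36 = 32)
o(r, P) = 4 - P
-480 + (-180/z)*o(J, 16) = -480 + (-180/63)*(4 - 1*16) = -480 + (-180*1/63)*(4 - 16) = -480 - 20/7*(-12) = -480 + 240/7 = -3120/7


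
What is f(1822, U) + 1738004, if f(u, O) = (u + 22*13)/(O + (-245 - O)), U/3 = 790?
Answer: 425808872/245 ≈ 1.7380e+6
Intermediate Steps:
U = 2370 (U = 3*790 = 2370)
f(u, O) = -286/245 - u/245 (f(u, O) = (u + 286)/(-245) = (286 + u)*(-1/245) = -286/245 - u/245)
f(1822, U) + 1738004 = (-286/245 - 1/245*1822) + 1738004 = (-286/245 - 1822/245) + 1738004 = -2108/245 + 1738004 = 425808872/245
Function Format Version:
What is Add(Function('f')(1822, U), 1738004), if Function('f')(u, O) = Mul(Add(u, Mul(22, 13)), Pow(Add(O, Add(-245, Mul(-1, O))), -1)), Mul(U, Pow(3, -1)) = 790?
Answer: Rational(425808872, 245) ≈ 1.7380e+6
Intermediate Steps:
U = 2370 (U = Mul(3, 790) = 2370)
Function('f')(u, O) = Add(Rational(-286, 245), Mul(Rational(-1, 245), u)) (Function('f')(u, O) = Mul(Add(u, 286), Pow(-245, -1)) = Mul(Add(286, u), Rational(-1, 245)) = Add(Rational(-286, 245), Mul(Rational(-1, 245), u)))
Add(Function('f')(1822, U), 1738004) = Add(Add(Rational(-286, 245), Mul(Rational(-1, 245), 1822)), 1738004) = Add(Add(Rational(-286, 245), Rational(-1822, 245)), 1738004) = Add(Rational(-2108, 245), 1738004) = Rational(425808872, 245)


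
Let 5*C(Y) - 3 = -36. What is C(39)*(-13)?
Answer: 429/5 ≈ 85.800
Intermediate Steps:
C(Y) = -33/5 (C(Y) = 3/5 + (1/5)*(-36) = 3/5 - 36/5 = -33/5)
C(39)*(-13) = -33/5*(-13) = 429/5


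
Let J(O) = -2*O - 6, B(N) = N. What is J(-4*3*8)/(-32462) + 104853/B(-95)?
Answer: -1701877878/1541945 ≈ -1103.7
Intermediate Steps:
J(O) = -6 - 2*O
J(-4*3*8)/(-32462) + 104853/B(-95) = (-6 - 2*(-4*3)*8)/(-32462) + 104853/(-95) = (-6 - (-24)*8)*(-1/32462) + 104853*(-1/95) = (-6 - 2*(-96))*(-1/32462) - 104853/95 = (-6 + 192)*(-1/32462) - 104853/95 = 186*(-1/32462) - 104853/95 = -93/16231 - 104853/95 = -1701877878/1541945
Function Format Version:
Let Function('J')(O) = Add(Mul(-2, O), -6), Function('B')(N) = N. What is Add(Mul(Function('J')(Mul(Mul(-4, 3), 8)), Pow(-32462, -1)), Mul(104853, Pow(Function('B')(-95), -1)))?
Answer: Rational(-1701877878, 1541945) ≈ -1103.7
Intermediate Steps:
Function('J')(O) = Add(-6, Mul(-2, O))
Add(Mul(Function('J')(Mul(Mul(-4, 3), 8)), Pow(-32462, -1)), Mul(104853, Pow(Function('B')(-95), -1))) = Add(Mul(Add(-6, Mul(-2, Mul(Mul(-4, 3), 8))), Pow(-32462, -1)), Mul(104853, Pow(-95, -1))) = Add(Mul(Add(-6, Mul(-2, Mul(-12, 8))), Rational(-1, 32462)), Mul(104853, Rational(-1, 95))) = Add(Mul(Add(-6, Mul(-2, -96)), Rational(-1, 32462)), Rational(-104853, 95)) = Add(Mul(Add(-6, 192), Rational(-1, 32462)), Rational(-104853, 95)) = Add(Mul(186, Rational(-1, 32462)), Rational(-104853, 95)) = Add(Rational(-93, 16231), Rational(-104853, 95)) = Rational(-1701877878, 1541945)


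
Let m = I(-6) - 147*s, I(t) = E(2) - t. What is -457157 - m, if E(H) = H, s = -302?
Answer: -501559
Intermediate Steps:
I(t) = 2 - t
m = 44402 (m = (2 - 1*(-6)) - 147*(-302) = (2 + 6) + 44394 = 8 + 44394 = 44402)
-457157 - m = -457157 - 1*44402 = -457157 - 44402 = -501559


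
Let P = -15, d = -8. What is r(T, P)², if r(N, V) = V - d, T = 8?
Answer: 49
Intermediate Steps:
r(N, V) = 8 + V (r(N, V) = V - 1*(-8) = V + 8 = 8 + V)
r(T, P)² = (8 - 15)² = (-7)² = 49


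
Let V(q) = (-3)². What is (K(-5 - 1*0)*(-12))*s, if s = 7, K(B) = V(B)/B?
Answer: 756/5 ≈ 151.20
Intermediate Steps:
V(q) = 9
K(B) = 9/B
(K(-5 - 1*0)*(-12))*s = ((9/(-5 - 1*0))*(-12))*7 = ((9/(-5 + 0))*(-12))*7 = ((9/(-5))*(-12))*7 = ((9*(-⅕))*(-12))*7 = -9/5*(-12)*7 = (108/5)*7 = 756/5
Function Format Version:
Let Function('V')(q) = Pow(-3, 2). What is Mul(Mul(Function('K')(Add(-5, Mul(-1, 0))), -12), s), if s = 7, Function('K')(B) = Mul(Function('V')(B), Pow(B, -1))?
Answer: Rational(756, 5) ≈ 151.20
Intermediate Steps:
Function('V')(q) = 9
Function('K')(B) = Mul(9, Pow(B, -1))
Mul(Mul(Function('K')(Add(-5, Mul(-1, 0))), -12), s) = Mul(Mul(Mul(9, Pow(Add(-5, Mul(-1, 0)), -1)), -12), 7) = Mul(Mul(Mul(9, Pow(Add(-5, 0), -1)), -12), 7) = Mul(Mul(Mul(9, Pow(-5, -1)), -12), 7) = Mul(Mul(Mul(9, Rational(-1, 5)), -12), 7) = Mul(Mul(Rational(-9, 5), -12), 7) = Mul(Rational(108, 5), 7) = Rational(756, 5)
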